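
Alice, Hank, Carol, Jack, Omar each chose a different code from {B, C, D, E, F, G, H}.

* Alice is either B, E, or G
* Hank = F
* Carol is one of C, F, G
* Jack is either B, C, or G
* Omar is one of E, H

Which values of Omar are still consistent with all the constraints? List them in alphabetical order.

E, H

Hank must be F (only option left). Eliminate F elsewhere: Carol.
No further eliminations apply; Omar can still be any of E, H.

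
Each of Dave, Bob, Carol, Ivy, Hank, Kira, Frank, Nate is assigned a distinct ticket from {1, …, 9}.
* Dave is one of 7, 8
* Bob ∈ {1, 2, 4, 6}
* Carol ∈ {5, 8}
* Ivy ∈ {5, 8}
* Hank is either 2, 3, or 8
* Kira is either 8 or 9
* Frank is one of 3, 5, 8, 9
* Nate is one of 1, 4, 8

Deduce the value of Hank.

Carol and Ivy share exactly the 2 values {5, 8}; by pigeonhole those values go to them, so strike 5, 8 from Dave, Hank, Kira, Frank, Nate.
Dave has just one choice, so Dave = 7.
Kira's domain is down to {9}, so Kira = 9. Remove 9 from Frank.
Frank must be 3 (only option left). Remove 3 from Hank.
So Hank = 2.

2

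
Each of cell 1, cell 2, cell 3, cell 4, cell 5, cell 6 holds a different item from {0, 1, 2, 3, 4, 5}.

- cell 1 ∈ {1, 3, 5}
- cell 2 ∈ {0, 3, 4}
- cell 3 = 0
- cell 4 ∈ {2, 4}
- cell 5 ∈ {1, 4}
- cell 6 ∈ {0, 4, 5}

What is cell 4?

cell 3 has just one choice, so cell 3 = 0. So cell 2, cell 6 can't be 0.
The 5 still-open variables draw from only 5 values {1, 2, 3, 4, 5}, so each is used; only cell 4 can be 2, hence cell 4 = 2.

2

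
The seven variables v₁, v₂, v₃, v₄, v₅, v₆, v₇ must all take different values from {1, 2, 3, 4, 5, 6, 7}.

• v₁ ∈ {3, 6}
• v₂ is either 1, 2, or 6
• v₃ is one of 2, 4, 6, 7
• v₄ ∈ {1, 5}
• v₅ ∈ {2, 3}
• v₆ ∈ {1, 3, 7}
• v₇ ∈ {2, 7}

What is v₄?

5

The 7 variables draw from only 7 values {1, 2, 3, 4, 5, 6, 7}, so each is used; only v₃ can be 4, hence v₃ = 4.
The 6 still-open variables draw from only 6 values {1, 2, 3, 5, 6, 7}, so each is used; only v₄ can be 5, hence v₄ = 5.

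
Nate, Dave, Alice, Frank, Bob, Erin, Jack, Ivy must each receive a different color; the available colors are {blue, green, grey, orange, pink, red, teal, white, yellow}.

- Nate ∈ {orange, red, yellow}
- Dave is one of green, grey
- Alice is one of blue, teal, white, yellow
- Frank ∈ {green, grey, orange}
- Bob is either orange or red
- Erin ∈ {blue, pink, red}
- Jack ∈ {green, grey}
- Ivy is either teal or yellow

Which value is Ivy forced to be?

teal

Dave and Jack between them cover only {green, grey} — a naked pair. Remove those values from Frank.
Frank must be orange (only option left). Eliminate orange elsewhere: Nate, Bob.
Bob must be red (only option left). Strike red from Nate, Erin.
That leaves Nate = yellow. So Alice, Ivy can't be yellow.
So Ivy = teal.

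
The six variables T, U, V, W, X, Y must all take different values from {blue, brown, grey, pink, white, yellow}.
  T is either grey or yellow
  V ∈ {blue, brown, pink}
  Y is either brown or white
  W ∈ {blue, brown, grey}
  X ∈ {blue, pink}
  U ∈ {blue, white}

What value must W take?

The 6 variables draw from only 6 values {blue, brown, grey, pink, white, yellow}, so each is used; only T can be yellow, hence T = yellow.
The 5 still-open variables draw from only 5 values {blue, brown, grey, pink, white}, so each is used; only W can be grey, hence W = grey.

grey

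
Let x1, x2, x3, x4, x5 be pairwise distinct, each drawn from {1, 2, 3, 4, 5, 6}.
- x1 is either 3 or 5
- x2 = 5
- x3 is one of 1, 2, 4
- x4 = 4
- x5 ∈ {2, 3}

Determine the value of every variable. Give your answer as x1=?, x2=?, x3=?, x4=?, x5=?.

x2 must be 5 (only option left). So x1 can't be 5.
x4 must be 4 (only option left). So x3 can't be 4.
x1 has just one choice, so x1 = 3. So x5 can't be 3.
x5 has just one choice, so x5 = 2. So x3 can't be 2.
x3 must be 1 (only option left).

x1=3, x2=5, x3=1, x4=4, x5=2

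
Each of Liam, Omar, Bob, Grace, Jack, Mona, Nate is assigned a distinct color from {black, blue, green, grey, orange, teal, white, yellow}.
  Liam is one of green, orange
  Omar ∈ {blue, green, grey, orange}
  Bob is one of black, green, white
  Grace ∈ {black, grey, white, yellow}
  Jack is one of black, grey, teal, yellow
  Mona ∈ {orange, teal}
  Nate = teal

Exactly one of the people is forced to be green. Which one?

Nate's domain is down to {teal}, so Nate = teal. So Jack, Mona can't be teal.
Mona's domain is down to {orange}, so Mona = orange. Strike orange from Liam, Omar.
So green goes to Liam.

Liam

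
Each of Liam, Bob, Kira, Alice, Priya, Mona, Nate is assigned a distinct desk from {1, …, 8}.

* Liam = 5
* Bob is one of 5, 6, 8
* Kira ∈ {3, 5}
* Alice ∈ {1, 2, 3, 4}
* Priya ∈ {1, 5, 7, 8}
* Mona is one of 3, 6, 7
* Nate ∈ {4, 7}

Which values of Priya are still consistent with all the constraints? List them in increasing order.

1, 7, 8

Liam's domain is down to {5}, so Liam = 5. Remove 5 from Bob, Kira, Priya.
Kira has just one choice, so Kira = 3. Strike 3 from Alice, Mona.
No further eliminations apply; Priya can still be any of 1, 7, 8.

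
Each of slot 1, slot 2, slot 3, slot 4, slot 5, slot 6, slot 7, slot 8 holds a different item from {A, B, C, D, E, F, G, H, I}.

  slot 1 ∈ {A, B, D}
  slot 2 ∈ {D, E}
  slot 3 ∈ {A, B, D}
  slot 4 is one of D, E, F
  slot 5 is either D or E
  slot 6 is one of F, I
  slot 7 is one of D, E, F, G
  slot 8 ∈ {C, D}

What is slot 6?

The 8 variables draw from only 8 values {A, B, C, D, E, F, G, I}, so each is used; only slot 8 can be C, hence slot 8 = C.
The 7 still-open variables together cover exactly {A, B, D, E, F, G, I} — 7 values for 7 variables — and G appears only in slot 7's list, so slot 7 = G.
Among the 6 still-open variables, I fits only slot 6 (and all 6 values in {A, B, D, E, F, I} must be used), so slot 6 = I.

I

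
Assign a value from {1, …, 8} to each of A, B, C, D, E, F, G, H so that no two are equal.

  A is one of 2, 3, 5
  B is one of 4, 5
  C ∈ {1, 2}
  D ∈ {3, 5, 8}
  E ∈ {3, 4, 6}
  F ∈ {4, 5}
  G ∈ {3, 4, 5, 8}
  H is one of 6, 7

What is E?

6

Among the 8 variables, 1 fits only C (and all 8 values in {1, 2, 3, 4, 5, 6, 7, 8} must be used), so C = 1.
The 7 still-open variables together cover exactly {2, 3, 4, 5, 6, 7, 8} — 7 values for 7 variables — and 2 appears only in A's list, so A = 2.
Among the 6 still-open variables, 7 fits only H (and all 6 values in {3, 4, 5, 6, 7, 8} must be used), so H = 7.
The 5 still-open variables draw from only 5 values {3, 4, 5, 6, 8}, so each is used; only E can be 6, hence E = 6.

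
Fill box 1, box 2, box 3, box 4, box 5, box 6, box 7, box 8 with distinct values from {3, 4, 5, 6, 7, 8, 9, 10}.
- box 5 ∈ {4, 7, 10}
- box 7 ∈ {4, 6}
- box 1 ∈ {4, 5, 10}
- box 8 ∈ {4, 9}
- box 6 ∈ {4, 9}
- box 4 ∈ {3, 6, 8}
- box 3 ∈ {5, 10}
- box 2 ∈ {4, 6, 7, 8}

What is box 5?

The 8 variables together cover exactly {3, 4, 5, 6, 7, 8, 9, 10} — 8 values for 8 variables — and 3 appears only in box 4's list, so box 4 = 3.
The 7 still-open variables together cover exactly {4, 5, 6, 7, 8, 9, 10} — 7 values for 7 variables — and 8 appears only in box 2's list, so box 2 = 8.
The 6 still-open variables draw from only 6 values {4, 5, 6, 7, 9, 10}, so each is used; only box 7 can be 6, hence box 7 = 6.
The 5 still-open variables together cover exactly {4, 5, 7, 9, 10} — 5 values for 5 variables — and 7 appears only in box 5's list, so box 5 = 7.

7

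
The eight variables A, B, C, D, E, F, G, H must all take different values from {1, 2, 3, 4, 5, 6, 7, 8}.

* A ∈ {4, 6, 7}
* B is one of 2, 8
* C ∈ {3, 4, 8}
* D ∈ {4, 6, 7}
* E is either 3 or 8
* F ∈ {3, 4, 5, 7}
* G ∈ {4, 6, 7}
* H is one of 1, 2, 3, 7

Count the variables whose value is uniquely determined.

3

The 8 variables draw from only 8 values {1, 2, 3, 4, 5, 6, 7, 8}, so each is used; only H can be 1, hence H = 1.
Among the 7 still-open variables, 2 fits only B (and all 7 values in {2, 3, 4, 5, 6, 7, 8} must be used), so B = 2.
The 6 still-open variables together cover exactly {3, 4, 5, 6, 7, 8} — 6 values for 6 variables — and 5 appears only in F's list, so F = 5.
A, D, G between them cover only {4, 6, 7} — a naked triple. Remove those values from C.
Determined: B=2, F=5, H=1. The other variables each still have more than one consistent value. That makes 3.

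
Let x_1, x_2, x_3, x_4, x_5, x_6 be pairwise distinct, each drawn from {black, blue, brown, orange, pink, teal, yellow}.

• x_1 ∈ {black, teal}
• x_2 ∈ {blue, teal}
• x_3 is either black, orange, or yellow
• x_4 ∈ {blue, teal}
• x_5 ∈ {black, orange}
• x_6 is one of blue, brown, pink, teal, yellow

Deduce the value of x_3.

x_2 and x_4 between them cover only {blue, teal} — a naked pair. Remove those values from x_1, x_6.
x_1 has just one choice, so x_1 = black. Remove black from x_3, x_5.
x_5's domain is down to {orange}, so x_5 = orange. So x_3 can't be orange.
So x_3 = yellow.

yellow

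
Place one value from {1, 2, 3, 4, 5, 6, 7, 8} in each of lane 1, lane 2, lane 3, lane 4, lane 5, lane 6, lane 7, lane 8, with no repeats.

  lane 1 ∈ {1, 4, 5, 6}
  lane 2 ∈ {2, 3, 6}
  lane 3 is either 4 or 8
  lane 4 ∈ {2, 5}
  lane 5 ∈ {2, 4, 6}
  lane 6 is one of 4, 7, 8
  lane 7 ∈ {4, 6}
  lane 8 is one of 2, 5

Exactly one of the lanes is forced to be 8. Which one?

Among the 8 variables, 1 fits only lane 1 (and all 8 values in {1, 2, 3, 4, 5, 6, 7, 8} must be used), so lane 1 = 1.
The 7 still-open variables together cover exactly {2, 3, 4, 5, 6, 7, 8} — 7 values for 7 variables — and 3 appears only in lane 2's list, so lane 2 = 3.
The 6 still-open variables together cover exactly {2, 4, 5, 6, 7, 8} — 6 values for 6 variables — and 7 appears only in lane 6's list, so lane 6 = 7.
The 5 still-open variables together cover exactly {2, 4, 5, 6, 8} — 5 values for 5 variables — and 8 appears only in lane 3's list, so lane 3 = 8.

lane 3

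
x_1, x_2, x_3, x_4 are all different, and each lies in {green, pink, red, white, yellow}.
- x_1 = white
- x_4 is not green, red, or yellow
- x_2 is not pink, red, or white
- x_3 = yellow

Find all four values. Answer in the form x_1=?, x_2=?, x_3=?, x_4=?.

x_1=white, x_2=green, x_3=yellow, x_4=pink

x_1 must be white (only option left). So x_4 can't be white.
That leaves x_3 = yellow. Remove yellow from x_2.
That leaves x_4 = pink.
x_2's domain is down to {green}, so x_2 = green.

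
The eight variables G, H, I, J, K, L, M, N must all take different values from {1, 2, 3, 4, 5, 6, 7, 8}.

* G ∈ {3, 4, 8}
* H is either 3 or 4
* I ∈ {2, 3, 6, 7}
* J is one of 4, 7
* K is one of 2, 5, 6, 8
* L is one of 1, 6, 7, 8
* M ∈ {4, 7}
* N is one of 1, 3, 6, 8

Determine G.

Among the 8 variables, 5 fits only K (and all 8 values in {1, 2, 3, 4, 5, 6, 7, 8} must be used), so K = 5.
The 7 still-open variables together cover exactly {1, 2, 3, 4, 6, 7, 8} — 7 values for 7 variables — and 2 appears only in I's list, so I = 2.
J and M between them cover only {4, 7} — a naked pair. Remove those values from G, H, L.
H has just one choice, so H = 3. So G, N can't be 3.
So G = 8.

8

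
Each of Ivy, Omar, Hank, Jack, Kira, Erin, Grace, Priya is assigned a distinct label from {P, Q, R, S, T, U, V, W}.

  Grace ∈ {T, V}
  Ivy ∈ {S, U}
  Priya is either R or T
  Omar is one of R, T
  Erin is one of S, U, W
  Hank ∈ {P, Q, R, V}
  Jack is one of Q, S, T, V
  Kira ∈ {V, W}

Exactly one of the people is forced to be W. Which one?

The 8 variables together cover exactly {P, Q, R, S, T, U, V, W} — 8 values for 8 variables — and P appears only in Hank's list, so Hank = P.
The 7 still-open variables draw from only 7 values {Q, R, S, T, U, V, W}, so each is used; only Jack can be Q, hence Jack = Q.
The 2 variables Omar and Priya are confined to {R, T}, which locks those values in; drop them from Grace.
That leaves Grace = V. Eliminate V elsewhere: Kira.
So W goes to Kira.

Kira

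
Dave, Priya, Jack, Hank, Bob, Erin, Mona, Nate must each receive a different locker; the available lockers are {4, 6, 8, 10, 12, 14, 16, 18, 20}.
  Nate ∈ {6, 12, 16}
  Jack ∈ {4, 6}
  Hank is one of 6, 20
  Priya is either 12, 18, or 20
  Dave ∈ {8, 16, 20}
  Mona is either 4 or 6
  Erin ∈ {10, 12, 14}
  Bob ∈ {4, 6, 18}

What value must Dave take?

The 2 variables Jack and Mona are confined to {4, 6}, which locks those values in; drop them from Hank, Bob, Nate.
Hank has just one choice, so Hank = 20. Eliminate 20 elsewhere: Dave, Priya.
That leaves Bob = 18. Remove 18 from Priya.
Priya's domain is down to {12}, so Priya = 12. So Erin, Nate can't be 12.
Nate's domain is down to {16}, so Nate = 16. Strike 16 from Dave.
So Dave = 8.

8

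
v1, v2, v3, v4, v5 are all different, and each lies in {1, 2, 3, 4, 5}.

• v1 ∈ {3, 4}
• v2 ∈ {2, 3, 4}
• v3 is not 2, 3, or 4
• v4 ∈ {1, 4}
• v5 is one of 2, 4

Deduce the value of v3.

The 5 variables together cover exactly {1, 2, 3, 4, 5} — 5 values for 5 variables — and 5 appears only in v3's list, so v3 = 5.

5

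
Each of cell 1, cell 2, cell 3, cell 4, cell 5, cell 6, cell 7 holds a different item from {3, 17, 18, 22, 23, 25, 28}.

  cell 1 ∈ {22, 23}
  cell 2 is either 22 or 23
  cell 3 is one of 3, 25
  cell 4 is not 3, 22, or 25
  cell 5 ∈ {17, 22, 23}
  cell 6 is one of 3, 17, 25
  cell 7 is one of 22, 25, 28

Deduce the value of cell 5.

17

Among the 7 variables, 18 fits only cell 4 (and all 7 values in {3, 17, 18, 22, 23, 25, 28} must be used), so cell 4 = 18.
The 6 still-open variables draw from only 6 values {3, 17, 22, 23, 25, 28}, so each is used; only cell 7 can be 28, hence cell 7 = 28.
The 2 variables cell 1 and cell 2 are confined to {22, 23}, which locks those values in; drop them from cell 5.
So cell 5 = 17.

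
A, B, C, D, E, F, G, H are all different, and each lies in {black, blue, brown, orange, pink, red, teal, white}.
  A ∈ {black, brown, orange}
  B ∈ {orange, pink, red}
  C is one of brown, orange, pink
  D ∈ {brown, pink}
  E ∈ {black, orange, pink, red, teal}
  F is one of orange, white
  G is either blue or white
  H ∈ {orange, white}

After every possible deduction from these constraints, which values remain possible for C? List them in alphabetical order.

Among the 8 variables, blue fits only G (and all 8 values in {black, blue, brown, orange, pink, red, teal, white} must be used), so G = blue.
Among the 7 still-open variables, teal fits only E (and all 7 values in {black, brown, orange, pink, red, teal, white} must be used), so E = teal.
Among the 6 still-open variables, black fits only A (and all 6 values in {black, brown, orange, pink, red, white} must be used), so A = black.
The 5 still-open variables draw from only 5 values {brown, orange, pink, red, white}, so each is used; only B can be red, hence B = red.
F and H share exactly the 2 values {orange, white}; by pigeonhole those values go to them, so strike orange, white from C.
No further eliminations apply; C can still be any of brown, pink.

brown, pink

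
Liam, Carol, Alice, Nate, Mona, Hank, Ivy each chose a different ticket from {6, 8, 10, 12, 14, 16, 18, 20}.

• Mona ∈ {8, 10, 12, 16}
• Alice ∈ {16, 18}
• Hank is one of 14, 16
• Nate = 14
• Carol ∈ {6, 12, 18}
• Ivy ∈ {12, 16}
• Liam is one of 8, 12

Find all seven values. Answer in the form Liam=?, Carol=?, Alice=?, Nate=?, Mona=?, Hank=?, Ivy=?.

Liam=8, Carol=6, Alice=18, Nate=14, Mona=10, Hank=16, Ivy=12

Nate must be 14 (only option left). So Hank can't be 14.
Hank has just one choice, so Hank = 16. Eliminate 16 elsewhere: Alice, Mona, Ivy.
That leaves Ivy = 12. Eliminate 12 elsewhere: Liam, Carol, Mona.
That leaves Liam = 8. So Mona can't be 8.
That leaves Alice = 18. Eliminate 18 elsewhere: Carol.
Mona has just one choice, so Mona = 10.
Carol must be 6 (only option left).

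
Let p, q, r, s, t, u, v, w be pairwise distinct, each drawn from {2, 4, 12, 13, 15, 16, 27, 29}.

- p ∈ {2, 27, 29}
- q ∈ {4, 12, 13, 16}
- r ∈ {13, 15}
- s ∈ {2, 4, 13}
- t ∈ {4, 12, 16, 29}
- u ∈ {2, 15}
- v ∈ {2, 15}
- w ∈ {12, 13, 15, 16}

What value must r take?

13

The 8 variables draw from only 8 values {2, 4, 12, 13, 15, 16, 27, 29}, so each is used; only p can be 27, hence p = 27.
Among the 7 still-open variables, 29 fits only t (and all 7 values in {2, 4, 12, 13, 15, 16, 29} must be used), so t = 29.
The 2 variables u and v are confined to {2, 15}, which locks those values in; drop them from r, s, w.
So r = 13.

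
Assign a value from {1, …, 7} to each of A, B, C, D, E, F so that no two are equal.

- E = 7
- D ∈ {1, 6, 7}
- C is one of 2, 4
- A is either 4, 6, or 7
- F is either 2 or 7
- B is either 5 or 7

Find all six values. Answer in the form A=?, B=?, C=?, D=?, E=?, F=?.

E has just one choice, so E = 7. Strike 7 from A, B, D, F.
That leaves F = 2. Strike 2 from C.
B must be 5 (only option left).
C's domain is down to {4}, so C = 4. Strike 4 from A.
A's domain is down to {6}, so A = 6. Eliminate 6 elsewhere: D.
That leaves D = 1.

A=6, B=5, C=4, D=1, E=7, F=2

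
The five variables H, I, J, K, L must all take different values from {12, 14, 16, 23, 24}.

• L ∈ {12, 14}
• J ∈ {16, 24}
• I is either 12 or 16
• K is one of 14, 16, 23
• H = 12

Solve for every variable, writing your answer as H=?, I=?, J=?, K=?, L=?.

H's domain is down to {12}, so H = 12. So I, L can't be 12.
That leaves I = 16. Strike 16 from J, K.
J's domain is down to {24}, so J = 24.
That leaves L = 14. Eliminate 14 elsewhere: K.
K's domain is down to {23}, so K = 23.

H=12, I=16, J=24, K=23, L=14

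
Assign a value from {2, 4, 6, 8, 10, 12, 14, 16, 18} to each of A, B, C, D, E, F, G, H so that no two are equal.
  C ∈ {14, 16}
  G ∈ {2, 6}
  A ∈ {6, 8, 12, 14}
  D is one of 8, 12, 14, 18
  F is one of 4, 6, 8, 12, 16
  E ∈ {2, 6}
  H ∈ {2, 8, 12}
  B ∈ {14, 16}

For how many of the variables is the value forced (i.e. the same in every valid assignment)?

The 8 variables together cover exactly {2, 4, 6, 8, 12, 14, 16, 18} — 8 values for 8 variables — and 4 appears only in F's list, so F = 4.
Among the 7 still-open variables, 18 fits only D (and all 7 values in {2, 6, 8, 12, 14, 16, 18} must be used), so D = 18.
B and C between them cover only {14, 16} — a naked pair. Remove those values from A.
E and G share exactly the 2 values {2, 6}; by pigeonhole those values go to them, so strike 2, 6 from A, H.
Determined: D=18, F=4. The other variables each still have more than one consistent value. That makes 2.

2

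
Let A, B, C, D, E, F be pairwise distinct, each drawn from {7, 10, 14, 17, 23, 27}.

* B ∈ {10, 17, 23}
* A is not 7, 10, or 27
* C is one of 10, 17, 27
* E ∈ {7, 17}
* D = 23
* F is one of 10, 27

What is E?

D's domain is down to {23}, so D = 23. Eliminate 23 elsewhere: A, B.
Among the 5 still-open variables, 7 fits only E (and all 5 values in {7, 10, 14, 17, 27} must be used), so E = 7.

7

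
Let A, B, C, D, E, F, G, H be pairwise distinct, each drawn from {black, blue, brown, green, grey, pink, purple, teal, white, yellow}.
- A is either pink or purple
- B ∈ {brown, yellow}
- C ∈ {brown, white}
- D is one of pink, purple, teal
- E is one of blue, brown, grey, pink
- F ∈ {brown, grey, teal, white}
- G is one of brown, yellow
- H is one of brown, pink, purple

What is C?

white

Among the 8 variables, blue fits only E (and all 8 values in {blue, brown, grey, pink, purple, teal, white, yellow} must be used), so E = blue.
The 7 still-open variables draw from only 7 values {brown, grey, pink, purple, teal, white, yellow}, so each is used; only F can be grey, hence F = grey.
The 6 still-open variables together cover exactly {brown, pink, purple, teal, white, yellow} — 6 values for 6 variables — and teal appears only in D's list, so D = teal.
The 5 still-open variables draw from only 5 values {brown, pink, purple, white, yellow}, so each is used; only C can be white, hence C = white.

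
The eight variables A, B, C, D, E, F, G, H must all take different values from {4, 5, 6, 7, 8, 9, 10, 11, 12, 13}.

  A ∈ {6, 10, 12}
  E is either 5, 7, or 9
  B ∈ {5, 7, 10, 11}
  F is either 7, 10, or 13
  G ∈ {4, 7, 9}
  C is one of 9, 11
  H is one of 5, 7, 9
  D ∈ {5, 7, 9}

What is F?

13

The 3 variables D, E, H are confined to {5, 7, 9}, which locks those values in; drop them from B, C, F, G.
That leaves C = 11. Strike 11 from B.
G must be 4 (only option left).
B must be 10 (only option left). Remove 10 from A, F.
So F = 13.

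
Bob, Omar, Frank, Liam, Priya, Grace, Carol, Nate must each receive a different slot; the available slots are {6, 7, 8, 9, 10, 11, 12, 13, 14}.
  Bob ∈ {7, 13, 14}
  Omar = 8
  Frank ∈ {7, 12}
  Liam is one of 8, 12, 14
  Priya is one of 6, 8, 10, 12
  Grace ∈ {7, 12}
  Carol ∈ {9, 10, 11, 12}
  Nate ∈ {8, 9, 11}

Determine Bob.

Omar's domain is down to {8}, so Omar = 8. So Liam, Priya, Nate can't be 8.
The 2 variables Frank and Grace are confined to {7, 12}, which locks those values in; drop them from Bob, Liam, Priya, Carol.
That leaves Liam = 14. Strike 14 from Bob.
So Bob = 13.

13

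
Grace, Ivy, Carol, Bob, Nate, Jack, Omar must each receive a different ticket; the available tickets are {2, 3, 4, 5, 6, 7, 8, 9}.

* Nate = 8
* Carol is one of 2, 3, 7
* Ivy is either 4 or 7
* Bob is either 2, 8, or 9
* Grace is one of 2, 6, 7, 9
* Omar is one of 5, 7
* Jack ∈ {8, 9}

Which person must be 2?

Bob

Nate has just one choice, so Nate = 8. Remove 8 from Bob, Jack.
Jack must be 9 (only option left). Eliminate 9 elsewhere: Grace, Bob.
So 2 goes to Bob.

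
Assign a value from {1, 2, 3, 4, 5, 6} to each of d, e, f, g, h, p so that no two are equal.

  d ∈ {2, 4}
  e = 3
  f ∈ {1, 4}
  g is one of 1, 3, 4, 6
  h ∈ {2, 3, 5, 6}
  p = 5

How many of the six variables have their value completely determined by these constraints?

2

e must be 3 (only option left). So g, h can't be 3.
p must be 5 (only option left). Strike 5 from h.
Determined: e=3, p=5. The other variables each still have more than one consistent value. That makes 2.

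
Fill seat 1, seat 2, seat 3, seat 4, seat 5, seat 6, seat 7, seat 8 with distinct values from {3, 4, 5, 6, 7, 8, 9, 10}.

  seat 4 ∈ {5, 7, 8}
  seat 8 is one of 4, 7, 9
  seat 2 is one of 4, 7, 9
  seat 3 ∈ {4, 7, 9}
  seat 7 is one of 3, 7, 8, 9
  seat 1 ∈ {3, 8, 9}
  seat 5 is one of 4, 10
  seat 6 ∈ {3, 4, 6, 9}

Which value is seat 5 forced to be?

The 8 variables together cover exactly {3, 4, 5, 6, 7, 8, 9, 10} — 8 values for 8 variables — and 5 appears only in seat 4's list, so seat 4 = 5.
Among the 7 still-open variables, 6 fits only seat 6 (and all 7 values in {3, 4, 6, 7, 8, 9, 10} must be used), so seat 6 = 6.
The 6 still-open variables together cover exactly {3, 4, 7, 8, 9, 10} — 6 values for 6 variables — and 10 appears only in seat 5's list, so seat 5 = 10.

10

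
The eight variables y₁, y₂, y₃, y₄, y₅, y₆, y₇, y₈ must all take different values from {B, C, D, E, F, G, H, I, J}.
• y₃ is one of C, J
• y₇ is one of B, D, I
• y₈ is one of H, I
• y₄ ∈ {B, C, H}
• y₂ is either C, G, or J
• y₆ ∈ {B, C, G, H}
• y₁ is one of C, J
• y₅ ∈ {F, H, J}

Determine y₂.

The 8 variables draw from only 8 values {B, C, D, F, G, H, I, J}, so each is used; only y₇ can be D, hence y₇ = D.
The 7 still-open variables draw from only 7 values {B, C, F, G, H, I, J}, so each is used; only y₅ can be F, hence y₅ = F.
The 6 still-open variables draw from only 6 values {B, C, G, H, I, J}, so each is used; only y₈ can be I, hence y₈ = I.
The 2 variables y₁ and y₃ are confined to {C, J}, which locks those values in; drop them from y₂, y₄, y₆.
So y₂ = G.

G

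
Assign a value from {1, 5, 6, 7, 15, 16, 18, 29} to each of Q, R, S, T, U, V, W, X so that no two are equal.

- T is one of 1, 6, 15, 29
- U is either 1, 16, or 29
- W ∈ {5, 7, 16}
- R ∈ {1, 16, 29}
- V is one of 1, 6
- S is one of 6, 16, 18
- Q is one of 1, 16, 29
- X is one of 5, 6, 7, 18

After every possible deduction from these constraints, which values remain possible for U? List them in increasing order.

The 8 variables draw from only 8 values {1, 5, 6, 7, 15, 16, 18, 29}, so each is used; only T can be 15, hence T = 15.
Q, R, U between them cover only {1, 16, 29} — a naked triple. Remove those values from S, V, W.
V must be 6 (only option left). Strike 6 from S, X.
S must be 18 (only option left). Remove 18 from X.
No further eliminations apply; U can still be any of 1, 16, 29.

1, 16, 29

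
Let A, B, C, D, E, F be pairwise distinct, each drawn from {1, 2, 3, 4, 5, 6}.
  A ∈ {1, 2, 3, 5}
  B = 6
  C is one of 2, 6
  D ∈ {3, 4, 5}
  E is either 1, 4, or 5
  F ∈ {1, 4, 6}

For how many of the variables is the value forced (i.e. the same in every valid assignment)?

2

B has just one choice, so B = 6. Eliminate 6 elsewhere: C, F.
C has just one choice, so C = 2. Remove 2 from A.
Determined: B=6, C=2. The other variables each still have more than one consistent value. That makes 2.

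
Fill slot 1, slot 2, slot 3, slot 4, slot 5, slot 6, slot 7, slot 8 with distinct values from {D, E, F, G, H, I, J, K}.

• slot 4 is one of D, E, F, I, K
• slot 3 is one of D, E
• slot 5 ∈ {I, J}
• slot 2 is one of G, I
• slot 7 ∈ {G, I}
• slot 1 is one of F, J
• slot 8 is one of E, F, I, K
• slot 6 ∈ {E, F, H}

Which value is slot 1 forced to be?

The 8 variables draw from only 8 values {D, E, F, G, H, I, J, K}, so each is used; only slot 6 can be H, hence slot 6 = H.
slot 2 and slot 7 share exactly the 2 values {G, I}; by pigeonhole those values go to them, so strike G, I from slot 4, slot 5, slot 8.
slot 5 must be J (only option left). So slot 1 can't be J.
So slot 1 = F.

F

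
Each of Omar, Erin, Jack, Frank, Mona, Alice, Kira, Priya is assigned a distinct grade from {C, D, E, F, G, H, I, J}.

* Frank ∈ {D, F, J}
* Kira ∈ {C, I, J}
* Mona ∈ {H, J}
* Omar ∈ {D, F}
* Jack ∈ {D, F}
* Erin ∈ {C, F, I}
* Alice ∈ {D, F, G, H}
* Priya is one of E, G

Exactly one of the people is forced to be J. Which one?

The 8 variables together cover exactly {C, D, E, F, G, H, I, J} — 8 values for 8 variables — and E appears only in Priya's list, so Priya = E.
The 7 still-open variables together cover exactly {C, D, F, G, H, I, J} — 7 values for 7 variables — and G appears only in Alice's list, so Alice = G.
The 6 still-open variables draw from only 6 values {C, D, F, H, I, J}, so each is used; only Mona can be H, hence Mona = H.
The 2 variables Omar and Jack are confined to {D, F}, which locks those values in; drop them from Erin, Frank.
So J goes to Frank.

Frank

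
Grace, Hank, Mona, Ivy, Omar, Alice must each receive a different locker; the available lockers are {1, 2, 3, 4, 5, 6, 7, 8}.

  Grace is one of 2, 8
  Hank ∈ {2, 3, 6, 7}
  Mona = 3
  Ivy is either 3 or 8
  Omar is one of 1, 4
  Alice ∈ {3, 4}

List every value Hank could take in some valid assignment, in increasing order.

Mona's domain is down to {3}, so Mona = 3. Eliminate 3 elsewhere: Hank, Ivy, Alice.
That leaves Ivy = 8. Eliminate 8 elsewhere: Grace.
Alice has just one choice, so Alice = 4. So Omar can't be 4.
Grace's domain is down to {2}, so Grace = 2. Strike 2 from Hank.
Omar has just one choice, so Omar = 1.
No further eliminations apply; Hank can still be any of 6, 7.

6, 7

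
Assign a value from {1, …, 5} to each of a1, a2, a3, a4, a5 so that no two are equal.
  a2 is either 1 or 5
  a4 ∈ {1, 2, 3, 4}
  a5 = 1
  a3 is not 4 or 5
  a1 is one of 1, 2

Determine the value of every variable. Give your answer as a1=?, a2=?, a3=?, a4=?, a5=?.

a1=2, a2=5, a3=3, a4=4, a5=1

a5's domain is down to {1}, so a5 = 1. Eliminate 1 elsewhere: a1, a2, a3, a4.
a1 must be 2 (only option left). Strike 2 from a3, a4.
a2 must be 5 (only option left).
a3 must be 3 (only option left). So a4 can't be 3.
That leaves a4 = 4.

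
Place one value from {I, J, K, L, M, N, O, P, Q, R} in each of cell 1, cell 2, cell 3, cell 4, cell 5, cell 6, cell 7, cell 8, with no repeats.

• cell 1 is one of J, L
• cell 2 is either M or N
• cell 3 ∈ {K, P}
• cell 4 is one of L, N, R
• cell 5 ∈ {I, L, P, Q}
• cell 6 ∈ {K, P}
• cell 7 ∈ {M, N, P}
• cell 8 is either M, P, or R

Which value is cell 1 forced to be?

J

The 2 variables cell 3 and cell 6 are confined to {K, P}, which locks those values in; drop them from cell 5, cell 7, cell 8.
The 2 variables cell 2 and cell 7 are confined to {M, N}, which locks those values in; drop them from cell 4, cell 8.
cell 8 has just one choice, so cell 8 = R. Strike R from cell 4.
That leaves cell 4 = L. Eliminate L elsewhere: cell 1, cell 5.
So cell 1 = J.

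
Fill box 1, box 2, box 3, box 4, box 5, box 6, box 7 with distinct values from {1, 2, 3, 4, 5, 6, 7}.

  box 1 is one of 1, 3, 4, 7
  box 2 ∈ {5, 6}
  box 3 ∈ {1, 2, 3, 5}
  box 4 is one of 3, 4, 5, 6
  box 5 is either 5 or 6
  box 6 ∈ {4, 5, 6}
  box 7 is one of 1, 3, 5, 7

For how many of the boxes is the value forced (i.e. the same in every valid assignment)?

Among the 7 variables, 2 fits only box 3 (and all 7 values in {1, 2, 3, 4, 5, 6, 7} must be used), so box 3 = 2.
box 2 and box 5 share exactly the 2 values {5, 6}; by pigeonhole those values go to them, so strike 5, 6 from box 4, box 6, box 7.
box 6 must be 4 (only option left). Remove 4 from box 1, box 4.
box 4 has just one choice, so box 4 = 3. Eliminate 3 elsewhere: box 1, box 7.
Determined: box 3=2, box 4=3, box 6=4. The other boxes each still have more than one consistent value. That makes 3.

3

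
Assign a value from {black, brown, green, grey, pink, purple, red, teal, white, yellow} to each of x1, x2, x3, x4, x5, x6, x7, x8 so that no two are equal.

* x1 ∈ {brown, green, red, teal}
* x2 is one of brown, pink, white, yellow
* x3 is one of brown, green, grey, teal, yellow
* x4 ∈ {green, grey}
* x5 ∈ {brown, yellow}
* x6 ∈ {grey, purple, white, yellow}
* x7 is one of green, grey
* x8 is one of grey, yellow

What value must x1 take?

red

The 2 variables x4 and x7 are confined to {green, grey}, which locks those values in; drop them from x1, x3, x6, x8.
x8 has just one choice, so x8 = yellow. Strike yellow from x2, x3, x5, x6.
x5 must be brown (only option left). Strike brown from x1, x2, x3.
x3 must be teal (only option left). Eliminate teal elsewhere: x1.
So x1 = red.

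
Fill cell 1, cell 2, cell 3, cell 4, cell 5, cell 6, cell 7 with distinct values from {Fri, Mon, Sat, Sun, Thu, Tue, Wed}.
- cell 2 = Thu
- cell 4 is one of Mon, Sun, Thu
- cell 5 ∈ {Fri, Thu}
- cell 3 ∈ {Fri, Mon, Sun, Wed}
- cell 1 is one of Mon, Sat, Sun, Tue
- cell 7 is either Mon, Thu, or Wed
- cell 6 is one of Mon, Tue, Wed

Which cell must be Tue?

cell 2's domain is down to {Thu}, so cell 2 = Thu. Eliminate Thu elsewhere: cell 4, cell 5, cell 7.
That leaves cell 5 = Fri. Strike Fri from cell 3.
Among the 5 still-open variables, Sat fits only cell 1 (and all 5 values in {Mon, Sat, Sun, Tue, Wed} must be used), so cell 1 = Sat.
The 4 still-open variables together cover exactly {Mon, Sun, Tue, Wed} — 4 values for 4 variables — and Tue appears only in cell 6's list, so cell 6 = Tue.

cell 6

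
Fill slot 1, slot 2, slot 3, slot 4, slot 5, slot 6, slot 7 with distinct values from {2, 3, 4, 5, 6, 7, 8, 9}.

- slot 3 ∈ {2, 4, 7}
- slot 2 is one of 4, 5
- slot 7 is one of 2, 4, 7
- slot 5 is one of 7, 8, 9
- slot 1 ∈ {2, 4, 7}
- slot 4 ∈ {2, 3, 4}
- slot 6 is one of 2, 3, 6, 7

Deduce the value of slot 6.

The 3 variables slot 1, slot 3, slot 7 are confined to {2, 4, 7}, which locks those values in; drop them from slot 2, slot 4, slot 5, slot 6.
That leaves slot 2 = 5.
slot 4 has just one choice, so slot 4 = 3. So slot 6 can't be 3.
So slot 6 = 6.

6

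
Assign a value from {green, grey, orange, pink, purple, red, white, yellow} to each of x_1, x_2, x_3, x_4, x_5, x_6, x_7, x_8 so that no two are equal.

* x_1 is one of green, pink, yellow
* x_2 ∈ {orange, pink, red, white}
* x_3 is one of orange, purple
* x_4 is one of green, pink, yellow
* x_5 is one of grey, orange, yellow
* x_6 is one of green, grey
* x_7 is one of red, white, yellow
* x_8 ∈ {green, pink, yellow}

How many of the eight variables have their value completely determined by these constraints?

Among the 8 variables, purple fits only x_3 (and all 8 values in {green, grey, orange, pink, purple, red, white, yellow} must be used), so x_3 = purple.
x_1, x_4, x_8 share exactly the 3 values {green, pink, yellow}; by pigeonhole those values go to them, so strike green, pink, yellow from x_2, x_5, x_6, x_7.
x_6 has just one choice, so x_6 = grey. Remove grey from x_5.
x_5 has just one choice, so x_5 = orange. Eliminate orange elsewhere: x_2.
Determined: x_3=purple, x_5=orange, x_6=grey. The other variables each still have more than one consistent value. That makes 3.

3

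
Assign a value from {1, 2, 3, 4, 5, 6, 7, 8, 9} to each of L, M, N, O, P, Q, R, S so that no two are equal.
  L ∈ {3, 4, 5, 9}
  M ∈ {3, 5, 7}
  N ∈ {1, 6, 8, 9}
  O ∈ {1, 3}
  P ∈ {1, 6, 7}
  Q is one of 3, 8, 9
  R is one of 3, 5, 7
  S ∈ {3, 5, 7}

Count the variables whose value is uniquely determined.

The 8 variables draw from only 8 values {1, 3, 4, 5, 6, 7, 8, 9}, so each is used; only L can be 4, hence L = 4.
M, R, S between them cover only {3, 5, 7} — a naked triple. Remove those values from O, P, Q.
O must be 1 (only option left). So N, P can't be 1.
P's domain is down to {6}, so P = 6. Strike 6 from N.
Determined: L=4, O=1, P=6. The other variables each still have more than one consistent value. That makes 3.

3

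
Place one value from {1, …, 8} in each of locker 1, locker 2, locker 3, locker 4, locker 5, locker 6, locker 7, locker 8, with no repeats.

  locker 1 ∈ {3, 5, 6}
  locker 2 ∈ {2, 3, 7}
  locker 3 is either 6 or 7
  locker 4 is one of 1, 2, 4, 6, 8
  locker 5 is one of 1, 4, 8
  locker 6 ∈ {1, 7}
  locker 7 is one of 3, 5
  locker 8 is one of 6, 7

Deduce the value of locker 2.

locker 3 and locker 8 share exactly the 2 values {6, 7}; by pigeonhole those values go to them, so strike 6, 7 from locker 1, locker 2, locker 4, locker 6.
That leaves locker 6 = 1. Remove 1 from locker 4, locker 5.
locker 1 and locker 7 share exactly the 2 values {3, 5}; by pigeonhole those values go to them, so strike 3, 5 from locker 2.
So locker 2 = 2.

2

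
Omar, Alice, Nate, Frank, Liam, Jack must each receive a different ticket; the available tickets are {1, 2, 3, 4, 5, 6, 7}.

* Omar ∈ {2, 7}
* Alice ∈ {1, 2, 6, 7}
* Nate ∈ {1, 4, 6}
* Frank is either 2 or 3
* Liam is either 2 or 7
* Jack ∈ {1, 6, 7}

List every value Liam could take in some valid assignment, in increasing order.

The 6 variables together cover exactly {1, 2, 3, 4, 6, 7} — 6 values for 6 variables — and 3 appears only in Frank's list, so Frank = 3.
Among the 5 still-open variables, 4 fits only Nate (and all 5 values in {1, 2, 4, 6, 7} must be used), so Nate = 4.
Omar and Liam between them cover only {2, 7} — a naked pair. Remove those values from Alice, Jack.
No further eliminations apply; Liam can still be any of 2, 7.

2, 7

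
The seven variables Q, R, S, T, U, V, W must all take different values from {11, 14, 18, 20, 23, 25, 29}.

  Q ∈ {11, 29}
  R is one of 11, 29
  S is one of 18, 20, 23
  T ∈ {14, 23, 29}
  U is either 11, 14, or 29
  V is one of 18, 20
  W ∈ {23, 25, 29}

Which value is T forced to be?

23

Among the 7 variables, 25 fits only W (and all 7 values in {11, 14, 18, 20, 23, 25, 29} must be used), so W = 25.
Q and R between them cover only {11, 29} — a naked pair. Remove those values from T, U.
U has just one choice, so U = 14. Strike 14 from T.
So T = 23.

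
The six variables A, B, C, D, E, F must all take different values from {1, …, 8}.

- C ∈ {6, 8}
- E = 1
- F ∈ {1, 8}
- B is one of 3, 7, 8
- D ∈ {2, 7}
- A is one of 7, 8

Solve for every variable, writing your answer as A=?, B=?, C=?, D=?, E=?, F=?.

E must be 1 (only option left). Eliminate 1 elsewhere: F.
F's domain is down to {8}, so F = 8. Strike 8 from A, B, C.
A has just one choice, so A = 7. Strike 7 from B, D.
That leaves B = 3.
C must be 6 (only option left).
D has just one choice, so D = 2.

A=7, B=3, C=6, D=2, E=1, F=8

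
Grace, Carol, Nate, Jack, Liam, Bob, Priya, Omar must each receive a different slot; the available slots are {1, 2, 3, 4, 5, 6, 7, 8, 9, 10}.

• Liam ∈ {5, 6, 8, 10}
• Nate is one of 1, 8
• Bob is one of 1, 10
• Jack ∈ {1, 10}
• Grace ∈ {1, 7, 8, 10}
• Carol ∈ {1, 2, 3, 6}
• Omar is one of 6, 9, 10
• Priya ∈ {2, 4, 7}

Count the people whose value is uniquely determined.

2

Jack and Bob share exactly the 2 values {1, 10}; by pigeonhole those values go to them, so strike 1, 10 from Grace, Carol, Nate, Liam, Omar.
Nate must be 8 (only option left). Strike 8 from Grace, Liam.
Grace must be 7 (only option left). Remove 7 from Priya.
Determined: Grace=7, Nate=8. The other people each still have more than one consistent value. That makes 2.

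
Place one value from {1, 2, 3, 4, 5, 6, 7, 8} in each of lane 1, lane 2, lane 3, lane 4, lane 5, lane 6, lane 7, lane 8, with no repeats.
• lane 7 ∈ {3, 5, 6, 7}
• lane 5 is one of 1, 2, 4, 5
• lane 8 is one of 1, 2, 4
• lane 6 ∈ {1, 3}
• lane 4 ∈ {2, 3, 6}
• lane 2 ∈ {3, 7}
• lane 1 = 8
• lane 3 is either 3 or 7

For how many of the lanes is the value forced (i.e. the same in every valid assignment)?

lane 1 must be 8 (only option left).
lane 2 and lane 3 between them cover only {3, 7} — a naked pair. Remove those values from lane 4, lane 6, lane 7.
lane 6 must be 1 (only option left). So lane 5, lane 8 can't be 1.
Determined: lane 1=8, lane 6=1. The other lanes each still have more than one consistent value. That makes 2.

2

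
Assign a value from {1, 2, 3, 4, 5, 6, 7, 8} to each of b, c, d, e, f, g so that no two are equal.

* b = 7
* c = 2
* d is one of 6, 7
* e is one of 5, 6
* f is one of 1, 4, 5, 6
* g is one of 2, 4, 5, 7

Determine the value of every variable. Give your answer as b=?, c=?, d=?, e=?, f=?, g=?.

b has just one choice, so b = 7. So d, g can't be 7.
That leaves c = 2. Strike 2 from g.
d must be 6 (only option left). So e, f can't be 6.
e's domain is down to {5}, so e = 5. Remove 5 from f, g.
g must be 4 (only option left). Eliminate 4 elsewhere: f.
f's domain is down to {1}, so f = 1.

b=7, c=2, d=6, e=5, f=1, g=4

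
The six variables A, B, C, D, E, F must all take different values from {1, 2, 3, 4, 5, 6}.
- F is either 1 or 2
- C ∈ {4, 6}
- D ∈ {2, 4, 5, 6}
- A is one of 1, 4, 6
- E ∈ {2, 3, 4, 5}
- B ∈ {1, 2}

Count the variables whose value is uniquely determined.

The 6 variables draw from only 6 values {1, 2, 3, 4, 5, 6}, so each is used; only E can be 3, hence E = 3.
The 5 still-open variables draw from only 5 values {1, 2, 4, 5, 6}, so each is used; only D can be 5, hence D = 5.
B and F share exactly the 2 values {1, 2}; by pigeonhole those values go to them, so strike 1, 2 from A.
Determined: D=5, E=3. The other variables each still have more than one consistent value. That makes 2.

2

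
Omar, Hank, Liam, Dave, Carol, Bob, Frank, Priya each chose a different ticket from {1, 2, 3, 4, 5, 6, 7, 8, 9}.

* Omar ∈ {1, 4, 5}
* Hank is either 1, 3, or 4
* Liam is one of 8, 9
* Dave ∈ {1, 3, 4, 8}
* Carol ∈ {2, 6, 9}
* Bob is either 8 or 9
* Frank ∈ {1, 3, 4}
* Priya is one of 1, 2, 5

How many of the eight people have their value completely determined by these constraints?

3

The 8 variables draw from only 8 values {1, 2, 3, 4, 5, 6, 8, 9}, so each is used; only Carol can be 6, hence Carol = 6.
Among the 7 still-open variables, 2 fits only Priya (and all 7 values in {1, 2, 3, 4, 5, 8, 9} must be used), so Priya = 2.
Among the 6 still-open variables, 5 fits only Omar (and all 6 values in {1, 3, 4, 5, 8, 9} must be used), so Omar = 5.
Liam and Bob share exactly the 2 values {8, 9}; by pigeonhole those values go to them, so strike 8, 9 from Dave.
Determined: Omar=5, Carol=6, Priya=2. The other people each still have more than one consistent value. That makes 3.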